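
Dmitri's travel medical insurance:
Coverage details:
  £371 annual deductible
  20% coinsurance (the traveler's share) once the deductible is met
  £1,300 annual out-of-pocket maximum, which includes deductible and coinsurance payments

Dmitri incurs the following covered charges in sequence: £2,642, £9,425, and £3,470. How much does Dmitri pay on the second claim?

£474.80

Claim 1 (£2,642): deductible takes £371, £2,271 remains; 20% of £2,271 = £454.20. Traveler pays £825.20; OOP now £825.20.
Claim 2 (£9,425): 20% coinsurance on £9,425 = £1,885. Adding that to £825.20 gives £2,710.20, past the £1,300 cap; traveler pays only £1,300 − £825.20 = £474.80.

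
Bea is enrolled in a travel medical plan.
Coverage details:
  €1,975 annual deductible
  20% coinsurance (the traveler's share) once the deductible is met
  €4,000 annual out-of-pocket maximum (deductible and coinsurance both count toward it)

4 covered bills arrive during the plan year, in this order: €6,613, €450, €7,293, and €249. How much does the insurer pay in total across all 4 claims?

€10,605

Claim 1 — €6,613: €1,975 finishes the deductible; €4,638 goes to coinsurance; 20% of €4,638 = €927.60. Traveler owes €2,902.60 (running OOP €2,902.60). Plan pays €6,613 − €2,902.60 = €3,710.40.
Claim 2 — €450: deductible met; 20% of €450 = €90. Traveler pays €90; OOP now €2,992.60. Plan pays €450 − €90 = €360.
Claim 3 — €7,293: deductible already satisfied, so traveler's share is 20% × €7,293 = €1,458.60. Adding that to €2,992.60 gives €4,451.20, past the €4,000 cap; traveler pays only €4,000 − €2,992.60 = €1,007.40. Insurer: €7,293 − €1,007.40 = €6,285.60.
Claim 4 — €249: deductible met; 20% of €249 = €49.80. OOP would hit €4,049.80 > €4,000, so the cap limits the traveler to €4,000 − €4,000 = €0. Insurer: €249 − €0 = €249.
Insurer total: €3,710.40 + €360 + €6,285.60 + €249 = €10,605.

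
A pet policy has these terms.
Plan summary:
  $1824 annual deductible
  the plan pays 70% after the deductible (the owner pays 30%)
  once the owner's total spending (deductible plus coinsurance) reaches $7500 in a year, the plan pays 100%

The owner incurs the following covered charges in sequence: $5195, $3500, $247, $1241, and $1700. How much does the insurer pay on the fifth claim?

#1 ($5195): $1824 to deductible, leaving $3371; coinsurance $3371 × 30% = $1011.30. Cost to owner: $2835.30. OOP to date $2835.30. Insurer: $5195 − $2835.30 = $2359.70.
#2 ($3500): deductible already satisfied, so owner's share is 30% × $3500 = $1050. Owner pays $1050; OOP now $3885.30. Insurer: $3500 − $1050 = $2450.
#3 ($247): 30% coinsurance on $247 = $74.10. Owner pays $74.10; OOP now $3959.40. Insurer: $247 − $74.10 = $172.90.
#4 ($1241): deductible already satisfied, so owner's share is 30% × $1241 = $372.30. Owner pays $372.30; OOP now $4331.70. Insurer: $1241 − $372.30 = $868.70.
#5 ($1700): deductible already satisfied, so owner's share is 30% × $1700 = $510. Owner pays $510; OOP now $4841.70. Plan pays $1700 − $510 = $1190.

$1190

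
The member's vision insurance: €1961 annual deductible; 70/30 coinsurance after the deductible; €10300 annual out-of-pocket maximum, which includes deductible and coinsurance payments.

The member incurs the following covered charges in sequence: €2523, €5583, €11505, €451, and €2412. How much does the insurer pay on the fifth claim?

€1688.40

Bill 1, €2523: €1961 finishes the deductible; €562 goes to coinsurance; member's 30% is €168.60. Member pays €2129.60; OOP now €2129.60. Plan pays €2523 − €2129.60 = €393.40.
Bill 2, €5583: deductible already satisfied, so member's share is 30% × €5583 = €1674.90. Cost to member: €1674.90. OOP to date €3804.50. Insurer: €5583 − €1674.90 = €3908.10.
Bill 3, €11505: deductible already satisfied, so member's share is 30% × €11505 = €3451.50. Member pays €3451.50; OOP now €7256. Insurer: €11505 − €3451.50 = €8053.50.
Bill 4, €451: 30% coinsurance on €451 = €135.30. Member owes €135.30 (running OOP €7391.30). Plan pays €451 − €135.30 = €315.70.
Bill 5, €2412: deductible already satisfied, so member's share is 30% × €2412 = €723.60. Member pays €723.60; OOP now €8114.90. Plan pays €2412 − €723.60 = €1688.40.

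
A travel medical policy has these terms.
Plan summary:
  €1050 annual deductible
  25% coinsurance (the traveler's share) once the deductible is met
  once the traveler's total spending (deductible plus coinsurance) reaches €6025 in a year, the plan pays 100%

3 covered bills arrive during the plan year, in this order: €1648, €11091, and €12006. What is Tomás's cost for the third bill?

€2052.75

#1 (€1648): deductible takes €1050, €598 remains; 25% of €598 = €149.50. Traveler pays €1199.50; OOP now €1199.50.
#2 (€11091): deductible already satisfied, so traveler's share is 25% × €11091 = €2772.75. Traveler owes €2772.75 (running OOP €3972.25).
#3 (€12006): deductible met; 25% of €12006 = €3001.50. OOP would hit €6973.75 > €6025, so the cap limits the traveler to €6025 − €3972.25 = €2052.75.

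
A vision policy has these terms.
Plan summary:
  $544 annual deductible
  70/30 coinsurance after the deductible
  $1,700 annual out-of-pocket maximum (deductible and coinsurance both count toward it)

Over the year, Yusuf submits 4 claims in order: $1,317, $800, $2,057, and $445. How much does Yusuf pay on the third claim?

$617.10

#1 ($1,317): deductible takes $544, $773 remains; coinsurance $773 × 30% = $231.90. Cost to member: $775.90. OOP to date $775.90.
#2 ($800): 30% coinsurance on $800 = $240. Member owes $240 (running OOP $1,015.90).
#3 ($2,057): deductible met; 30% of $2,057 = $617.10. Member pays $617.10; OOP now $1,633.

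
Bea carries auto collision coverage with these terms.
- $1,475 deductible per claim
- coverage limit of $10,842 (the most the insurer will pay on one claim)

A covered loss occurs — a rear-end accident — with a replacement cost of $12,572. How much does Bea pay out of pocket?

Subtract the deductible: $12,572 − $1,475 = $11,097.
The $10,842 per-incident cap binds; insurer pays $10,842.
The driver bears the rest of the original loss: $12,572 − $10,842 = $1,730.

$1,730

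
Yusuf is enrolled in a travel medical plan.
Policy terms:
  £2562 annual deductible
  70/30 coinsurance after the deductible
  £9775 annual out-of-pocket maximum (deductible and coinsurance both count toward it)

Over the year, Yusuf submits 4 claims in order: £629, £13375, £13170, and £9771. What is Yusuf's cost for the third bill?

Bill 1, £629: fully absorbed by the deductible. Cost to traveler: £629. OOP to date £629.
Bill 2, £13375: deductible takes £1933, £11442 remains; traveler's 30% is £3432.60. Cost to traveler: £5365.60. OOP to date £5994.60.
Bill 3, £13170: deductible met; 30% of £13170 = £3951. That would push OOP to £9945.60, over the £9775 cap, so traveler pays £9775 − £5994.60 = £3780.40.

£3780.40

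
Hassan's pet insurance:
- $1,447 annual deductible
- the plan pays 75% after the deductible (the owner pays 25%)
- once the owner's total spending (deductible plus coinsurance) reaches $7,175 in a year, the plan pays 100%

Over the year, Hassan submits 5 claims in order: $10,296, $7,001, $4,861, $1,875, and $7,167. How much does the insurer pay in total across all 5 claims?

#1 ($10,296): $1,447 to deductible, leaving $8,849; coinsurance $8,849 × 25% = $2,212.25. Owner owes $3,659.25 (running OOP $3,659.25). Insurer: $10,296 − $3,659.25 = $6,636.75.
#2 ($7,001): deductible already satisfied, so owner's share is 25% × $7,001 = $1,750.25. Owner owes $1,750.25 (running OOP $5,409.50). Insurer: $7,001 − $1,750.25 = $5,250.75.
#3 ($4,861): 25% coinsurance on $4,861 = $1,215.25. Cost to owner: $1,215.25. OOP to date $6,624.75. Insurer: $4,861 − $1,215.25 = $3,645.75.
#4 ($1,875): deductible met; 25% of $1,875 = $468.75. Owner pays $468.75; OOP now $7,093.50. Insurer: $1,875 − $468.75 = $1,406.25.
#5 ($7,167): deductible met; 25% of $7,167 = $1,791.75. That would push OOP to $8,885.25, over the $7,175 cap, so owner pays $7,175 − $7,093.50 = $81.50. Insurer: $7,167 − $81.50 = $7,085.50.
Insurer total = bills − owner's total = $31,200 − $7,175 = $24,025.

$24,025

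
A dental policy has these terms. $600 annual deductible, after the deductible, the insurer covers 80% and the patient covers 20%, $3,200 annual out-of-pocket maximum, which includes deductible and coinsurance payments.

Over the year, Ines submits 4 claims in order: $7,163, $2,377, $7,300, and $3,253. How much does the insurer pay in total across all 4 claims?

$16,893

Claim 1 ($7,163): $600 finishes the deductible; $6,563 goes to coinsurance; 20% of $6,563 = $1,312.60. Patient owes $1,912.60 (running OOP $1,912.60). Plan pays $7,163 − $1,912.60 = $5,250.40.
Claim 2 ($2,377): deductible met; 20% of $2,377 = $475.40. Patient pays $475.40; OOP now $2,388. Plan pays $2,377 − $475.40 = $1,901.60.
Claim 3 ($7,300): deductible met; 20% of $7,300 = $1,460. Adding that to $2,388 gives $3,848, past the $3,200 cap; patient pays only $3,200 − $2,388 = $812. Insurer: $7,300 − $812 = $6,488.
Claim 4 ($3,253): deductible already satisfied, so patient's share is 20% × $3,253 = $650.60. OOP would hit $3,850.60 > $3,200, so the cap limits the patient to $3,200 − $3,200 = $0. Plan pays $3,253 − $0 = $3,253.
Insurer total: $5,250.40 + $1,901.60 + $6,488 + $3,253 = $16,893.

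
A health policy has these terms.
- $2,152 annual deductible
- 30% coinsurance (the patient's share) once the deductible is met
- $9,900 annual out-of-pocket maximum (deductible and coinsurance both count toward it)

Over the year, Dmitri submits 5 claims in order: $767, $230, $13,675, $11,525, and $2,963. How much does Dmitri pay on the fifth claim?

Bill 1, $767: fully absorbed by the deductible. Patient pays $767; OOP now $767.
Bill 2, $230: entire amount goes to the deductible. Cost to patient: $230. OOP to date $997.
Bill 3, $13,675: $1,155 to deductible, leaving $12,520; coinsurance $12,520 × 30% = $3,756. Patient owes $4,911 (running OOP $5,908).
Bill 4, $11,525: deductible already satisfied, so patient's share is 30% × $11,525 = $3,457.50. Patient owes $3,457.50 (running OOP $9,365.50).
Bill 5, $2,963: deductible already satisfied, so patient's share is 30% × $2,963 = $888.90. OOP would hit $10,254.40 > $9,900, so the cap limits the patient to $9,900 − $9,365.50 = $534.50.

$534.50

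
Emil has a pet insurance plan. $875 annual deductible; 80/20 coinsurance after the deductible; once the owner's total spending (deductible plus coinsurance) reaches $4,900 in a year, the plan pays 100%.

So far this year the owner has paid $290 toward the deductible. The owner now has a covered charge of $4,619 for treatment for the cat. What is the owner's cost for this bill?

Remaining deductible: $875 − $290 = $585.
That leaves $4,619 − $585 = $4,034 for coinsurance.
Coinsurance: $4,034 × 20% = $806.80.
Owner responsibility before any cap: $585 + $806.80 = $1,391.80.
Cumulative spending $290 + $1,391.80 = $1,681.80 stays under the $4,900 maximum.

$1,391.80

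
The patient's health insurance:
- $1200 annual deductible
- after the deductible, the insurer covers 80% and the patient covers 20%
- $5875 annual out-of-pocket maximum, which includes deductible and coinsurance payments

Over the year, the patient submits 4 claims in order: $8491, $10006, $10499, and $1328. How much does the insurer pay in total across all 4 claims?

$24449

Claim 1 — $8491: deductible takes $1200, $7291 remains; patient's 20% is $1458.20. Patient owes $2658.20 (running OOP $2658.20). Insurer: $8491 − $2658.20 = $5832.80.
Claim 2 — $10006: deductible met; 20% of $10006 = $2001.20. Cost to patient: $2001.20. OOP to date $4659.40. Plan pays $10006 − $2001.20 = $8004.80.
Claim 3 — $10499: 20% coinsurance on $10499 = $2099.80. OOP would hit $6759.20 > $5875, so the cap limits the patient to $5875 − $4659.40 = $1215.60. Plan pays $10499 − $1215.60 = $9283.40.
Claim 4 — $1328: 20% coinsurance on $1328 = $265.60. That would push OOP to $6140.60, over the $5875 cap, so patient pays $5875 − $5875 = $0. Insurer: $1328 − $0 = $1328.
Insurer total: $5832.80 + $8004.80 + $9283.40 + $1328 = $24449.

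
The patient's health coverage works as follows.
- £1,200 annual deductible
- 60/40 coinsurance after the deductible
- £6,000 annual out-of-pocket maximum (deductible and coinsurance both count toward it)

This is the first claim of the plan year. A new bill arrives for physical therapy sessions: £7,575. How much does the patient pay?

£3,750

The full £1,200 deductible is still open; £1,200 of this bill applies to it.
That leaves £7,575 − £1,200 = £6,375 for coinsurance.
Patient's 40% share of £6,375 is £2,550.
That puts the patient's cost at £1,200 + £2,550 = £3,750 before any cap.
Cumulative spending £0 + £3,750 = £3,750 stays under the £6,000 maximum.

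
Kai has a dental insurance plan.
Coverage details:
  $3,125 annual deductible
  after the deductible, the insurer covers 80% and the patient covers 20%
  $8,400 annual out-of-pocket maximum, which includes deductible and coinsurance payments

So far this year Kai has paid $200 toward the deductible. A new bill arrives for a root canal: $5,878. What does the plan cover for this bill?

$2,362.40

Remaining deductible: $3,125 − $200 = $2,925.
That leaves $5,878 − $2,925 = $2,953 for coinsurance.
Coinsurance: $2,953 × 20% = $590.60.
That puts the patient's cost at $2,925 + $590.60 = $3,515.60 before any cap.
Year-to-date out-of-pocket becomes $200 + $3,515.60 = $3,715.60, still under the $8,400 maximum, so no cap applies.
The plan picks up $5,878 − $3,515.60 = $2,362.40.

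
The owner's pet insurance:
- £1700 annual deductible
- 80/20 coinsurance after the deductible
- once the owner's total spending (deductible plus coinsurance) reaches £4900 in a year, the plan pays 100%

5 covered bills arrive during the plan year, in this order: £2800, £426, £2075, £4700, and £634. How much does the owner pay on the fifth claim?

Bill 1, £2800: £1700 to deductible, leaving £1100; 20% of £1100 = £220. Owner pays £1920; OOP now £1920.
Bill 2, £426: deductible met; 20% of £426 = £85.20. Cost to owner: £85.20. OOP to date £2005.20.
Bill 3, £2075: deductible met; 20% of £2075 = £415. Owner pays £415; OOP now £2420.20.
Bill 4, £4700: deductible met; 20% of £4700 = £940. Owner pays £940; OOP now £3360.20.
Bill 5, £634: 20% coinsurance on £634 = £126.80. Owner owes £126.80 (running OOP £3487).

£126.80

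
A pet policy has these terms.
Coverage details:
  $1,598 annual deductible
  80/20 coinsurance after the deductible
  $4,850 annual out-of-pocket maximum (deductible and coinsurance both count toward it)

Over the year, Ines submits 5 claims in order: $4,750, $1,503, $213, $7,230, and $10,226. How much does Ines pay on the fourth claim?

$1,446

Claim 1 ($4,750): deductible takes $1,598, $3,152 remains; coinsurance $3,152 × 20% = $630.40. Cost to owner: $2,228.40. OOP to date $2,228.40.
Claim 2 ($1,503): deductible met; 20% of $1,503 = $300.60. Owner pays $300.60; OOP now $2,529.
Claim 3 ($213): deductible met; 20% of $213 = $42.60. Owner pays $42.60; OOP now $2,571.60.
Claim 4 ($7,230): deductible met; 20% of $7,230 = $1,446. Cost to owner: $1,446. OOP to date $4,017.60.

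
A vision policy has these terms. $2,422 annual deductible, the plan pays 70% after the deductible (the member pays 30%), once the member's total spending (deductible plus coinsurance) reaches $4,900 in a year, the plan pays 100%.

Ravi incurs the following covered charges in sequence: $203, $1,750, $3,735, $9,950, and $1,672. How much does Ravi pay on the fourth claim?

$1,498.20

Claim 1 — $203: entire amount goes to the deductible. Member pays $203; OOP now $203.
Claim 2 — $1,750: all of it applies to the deductible. Member owes $1,750 (running OOP $1,953).
Claim 3 — $3,735: $469 to deductible, leaving $3,266; coinsurance $3,266 × 30% = $979.80. Member pays $1,448.80; OOP now $3,401.80.
Claim 4 — $9,950: deductible already satisfied, so member's share is 30% × $9,950 = $2,985. That would push OOP to $6,386.80, over the $4,900 cap, so member pays $4,900 − $3,401.80 = $1,498.20.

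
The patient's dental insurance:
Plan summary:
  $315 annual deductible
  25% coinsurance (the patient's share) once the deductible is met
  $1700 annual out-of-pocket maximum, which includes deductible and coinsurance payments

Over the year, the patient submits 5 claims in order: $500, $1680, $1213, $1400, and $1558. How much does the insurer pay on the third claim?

$909.75

#1 ($500): deductible takes $315, $185 remains; coinsurance $185 × 25% = $46.25. Patient pays $361.25; OOP now $361.25. Plan pays $500 − $361.25 = $138.75.
#2 ($1680): deductible already satisfied, so patient's share is 25% × $1680 = $420. Patient pays $420; OOP now $781.25. Insurer: $1680 − $420 = $1260.
#3 ($1213): deductible met; 25% of $1213 = $303.25. Patient owes $303.25 (running OOP $1084.50). Plan pays $1213 − $303.25 = $909.75.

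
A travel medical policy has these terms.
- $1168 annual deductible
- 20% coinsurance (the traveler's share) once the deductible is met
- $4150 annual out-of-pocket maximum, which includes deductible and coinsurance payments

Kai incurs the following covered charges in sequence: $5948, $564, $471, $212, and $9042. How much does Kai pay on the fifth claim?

Bill 1, $5948: $1168 to deductible, leaving $4780; traveler's 20% is $956. Cost to traveler: $2124. OOP to date $2124.
Bill 2, $564: 20% coinsurance on $564 = $112.80. Cost to traveler: $112.80. OOP to date $2236.80.
Bill 3, $471: deductible already satisfied, so traveler's share is 20% × $471 = $94.20. Cost to traveler: $94.20. OOP to date $2331.
Bill 4, $212: deductible already satisfied, so traveler's share is 20% × $212 = $42.40. Cost to traveler: $42.40. OOP to date $2373.40.
Bill 5, $9042: deductible met; 20% of $9042 = $1808.40. Adding that to $2373.40 gives $4181.80, past the $4150 cap; traveler pays only $4150 − $2373.40 = $1776.60.

$1776.60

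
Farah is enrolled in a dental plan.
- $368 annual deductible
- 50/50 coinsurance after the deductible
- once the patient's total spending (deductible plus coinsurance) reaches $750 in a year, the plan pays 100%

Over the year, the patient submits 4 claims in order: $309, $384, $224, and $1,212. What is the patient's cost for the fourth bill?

Claim 1 — $309: fully absorbed by the deductible. Patient pays $309; OOP now $309.
Claim 2 — $384: deductible takes $59, $325 remains; 50% of $325 = $162.50. Patient pays $221.50; OOP now $530.50.
Claim 3 — $224: deductible already satisfied, so patient's share is 50% × $224 = $112. Patient pays $112; OOP now $642.50.
Claim 4 — $1,212: 50% coinsurance on $1,212 = $606. Adding that to $642.50 gives $1,248.50, past the $750 cap; patient pays only $750 − $642.50 = $107.50.

$107.50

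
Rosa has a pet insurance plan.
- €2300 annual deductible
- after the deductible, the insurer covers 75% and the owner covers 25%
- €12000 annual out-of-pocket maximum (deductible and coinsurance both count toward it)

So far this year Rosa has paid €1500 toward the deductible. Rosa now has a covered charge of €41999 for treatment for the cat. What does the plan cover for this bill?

Remaining deductible: €2300 − €1500 = €800.
The remaining €41199 (= €41999 − €800) moves to coinsurance.
Coinsurance: €41199 × 25% = €10299.75.
That puts the owner's cost at €800 + €10299.75 = €11099.75 before any cap.
Adding €11099.75 to the €1500 already spent would give €12599.75, which exceeds the €12000 cap; the owner pays just €12000 − €1500 = €10500.
Insurer pays the balance: €41999 − €10500 = €31499.

€31499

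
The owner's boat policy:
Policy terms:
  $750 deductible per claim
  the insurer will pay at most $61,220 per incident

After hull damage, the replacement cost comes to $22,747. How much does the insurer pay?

Less the $750 deductible: $22,747 − $750 = $21,997.
$21,997 is within the $61,220 limit, so the insurer pays $21,997.

$21,997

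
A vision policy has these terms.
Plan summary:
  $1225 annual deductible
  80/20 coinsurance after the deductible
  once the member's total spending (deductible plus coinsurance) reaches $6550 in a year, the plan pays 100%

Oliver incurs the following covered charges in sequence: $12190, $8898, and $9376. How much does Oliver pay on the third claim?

$1352.40

Claim 1 ($12190): $1225 finishes the deductible; $10965 goes to coinsurance; coinsurance $10965 × 20% = $2193. Cost to member: $3418. OOP to date $3418.
Claim 2 ($8898): 20% coinsurance on $8898 = $1779.60. Member pays $1779.60; OOP now $5197.60.
Claim 3 ($9376): 20% coinsurance on $9376 = $1875.20. Adding that to $5197.60 gives $7072.80, past the $6550 cap; member pays only $6550 − $5197.60 = $1352.40.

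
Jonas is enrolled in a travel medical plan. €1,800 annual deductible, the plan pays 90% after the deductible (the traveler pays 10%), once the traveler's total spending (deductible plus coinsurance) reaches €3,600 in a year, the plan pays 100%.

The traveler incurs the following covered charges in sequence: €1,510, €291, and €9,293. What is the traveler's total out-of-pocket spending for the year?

€2,729.40

#1 (€1,510): entire amount goes to the deductible. Traveler owes €1,510 (running OOP €1,510).
#2 (€291): €290 finishes the deductible; €1 goes to coinsurance; 10% of €1 = €0.10. Traveler owes €290.10 (running OOP €1,800.10).
#3 (€9,293): 10% coinsurance on €9,293 = €929.30. Traveler pays €929.30; OOP now €2,729.40.
Summing the traveler's payments: €1,510 + €290.10 + €929.30 = €2,729.40.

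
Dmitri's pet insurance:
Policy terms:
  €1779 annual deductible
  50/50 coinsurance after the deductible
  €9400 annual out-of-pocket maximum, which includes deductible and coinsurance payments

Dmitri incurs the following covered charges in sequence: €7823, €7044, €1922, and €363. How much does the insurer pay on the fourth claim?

#1 (€7823): €1779 finishes the deductible; €6044 goes to coinsurance; coinsurance €6044 × 50% = €3022. Owner owes €4801 (running OOP €4801). Plan pays €7823 − €4801 = €3022.
#2 (€7044): deductible met; 50% of €7044 = €3522. Owner pays €3522; OOP now €8323. Plan pays €7044 − €3522 = €3522.
#3 (€1922): 50% coinsurance on €1922 = €961. Owner pays €961; OOP now €9284. Plan pays €1922 − €961 = €961.
#4 (€363): deductible met; 50% of €363 = €181.50. Adding that to €9284 gives €9465.50, past the €9400 cap; owner pays only €9400 − €9284 = €116. Plan pays €363 − €116 = €247.

€247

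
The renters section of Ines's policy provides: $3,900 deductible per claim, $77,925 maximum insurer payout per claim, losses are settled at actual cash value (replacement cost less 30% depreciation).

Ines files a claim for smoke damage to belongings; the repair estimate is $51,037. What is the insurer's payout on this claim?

$31,825.90

At 30% depreciation, ACV = $51,037 − $15,311.10 = $35,725.90.
Less the $3,900 deductible: $35,725.90 − $3,900 = $31,825.90.
$31,825.90 is within the $77,925 limit, so the insurer pays $31,825.90.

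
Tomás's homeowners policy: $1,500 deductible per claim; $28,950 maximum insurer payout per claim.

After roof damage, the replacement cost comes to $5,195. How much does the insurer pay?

Less the $1,500 deductible: $5,195 − $1,500 = $3,695.
That's under the $28,950 cap, so the insurer reimburses the full $3,695.

$3,695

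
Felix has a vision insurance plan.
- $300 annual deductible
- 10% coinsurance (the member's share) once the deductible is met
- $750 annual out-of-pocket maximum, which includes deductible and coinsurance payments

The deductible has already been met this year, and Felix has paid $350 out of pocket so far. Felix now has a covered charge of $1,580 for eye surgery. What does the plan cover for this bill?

With the deductible met, the entire $1,580 is subject to coinsurance.
Member's 10% share of $1,580 is $158.
Cumulative spending $350 + $158 = $508 stays under the $750 maximum.
The insurer covers the remainder: $1,580 − $158 = $1,422.

$1,422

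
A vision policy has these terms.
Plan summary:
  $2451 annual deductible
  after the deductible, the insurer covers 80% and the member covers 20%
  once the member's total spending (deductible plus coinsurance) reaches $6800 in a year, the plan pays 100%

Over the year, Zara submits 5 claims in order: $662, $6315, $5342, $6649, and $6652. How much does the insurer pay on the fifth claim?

$5606.40

Bill 1, $662: fully absorbed by the deductible. Cost to member: $662. OOP to date $662. Plan pays $662 − $662 = $0.
Bill 2, $6315: deductible takes $1789, $4526 remains; member's 20% is $905.20. Cost to member: $2694.20. OOP to date $3356.20. Insurer: $6315 − $2694.20 = $3620.80.
Bill 3, $5342: deductible already satisfied, so member's share is 20% × $5342 = $1068.40. Member pays $1068.40; OOP now $4424.60. Insurer: $5342 − $1068.40 = $4273.60.
Bill 4, $6649: deductible met; 20% of $6649 = $1329.80. Member pays $1329.80; OOP now $5754.40. Plan pays $6649 − $1329.80 = $5319.20.
Bill 5, $6652: deductible met; 20% of $6652 = $1330.40. That would push OOP to $7084.80, over the $6800 cap, so member pays $6800 − $5754.40 = $1045.60. Plan pays $6652 − $1045.60 = $5606.40.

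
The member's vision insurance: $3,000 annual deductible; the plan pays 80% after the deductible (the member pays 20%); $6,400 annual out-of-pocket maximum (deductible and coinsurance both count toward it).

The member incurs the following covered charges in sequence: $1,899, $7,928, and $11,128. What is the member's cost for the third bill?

$2,034.60

Claim 1 ($1,899): fully absorbed by the deductible. Member pays $1,899; OOP now $1,899.
Claim 2 ($7,928): deductible takes $1,101, $6,827 remains; member's 20% is $1,365.40. Member owes $2,466.40 (running OOP $4,365.40).
Claim 3 ($11,128): deductible already satisfied, so member's share is 20% × $11,128 = $2,225.60. That would push OOP to $6,591, over the $6,400 cap, so member pays $6,400 − $4,365.40 = $2,034.60.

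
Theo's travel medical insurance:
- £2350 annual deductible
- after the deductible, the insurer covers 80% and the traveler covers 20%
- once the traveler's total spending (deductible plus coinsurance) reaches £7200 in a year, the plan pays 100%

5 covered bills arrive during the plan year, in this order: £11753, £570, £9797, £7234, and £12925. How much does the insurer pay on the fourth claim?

Claim 1 — £11753: deductible takes £2350, £9403 remains; traveler's 20% is £1880.60. Traveler pays £4230.60; OOP now £4230.60. Insurer: £11753 − £4230.60 = £7522.40.
Claim 2 — £570: deductible already satisfied, so traveler's share is 20% × £570 = £114. Traveler owes £114 (running OOP £4344.60). Plan pays £570 − £114 = £456.
Claim 3 — £9797: deductible already satisfied, so traveler's share is 20% × £9797 = £1959.40. Traveler pays £1959.40; OOP now £6304. Insurer: £9797 − £1959.40 = £7837.60.
Claim 4 — £7234: 20% coinsurance on £7234 = £1446.80. OOP would hit £7750.80 > £7200, so the cap limits the traveler to £7200 − £6304 = £896. Plan pays £7234 − £896 = £6338.

£6338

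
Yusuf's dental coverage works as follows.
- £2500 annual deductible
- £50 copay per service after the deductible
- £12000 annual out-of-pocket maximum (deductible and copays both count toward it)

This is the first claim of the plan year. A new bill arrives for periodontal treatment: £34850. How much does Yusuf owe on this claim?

The full £2500 deductible is still open; £2500 of this bill applies to it.
That leaves £34850 − £2500 = £32350 for the copay.
Copay on this service: £50.
Patient responsibility before any cap: £2500 + £50 = £2550.
Year-to-date out-of-pocket becomes £0 + £2550 = £2550, still under the £12000 maximum, so no cap applies.

£2550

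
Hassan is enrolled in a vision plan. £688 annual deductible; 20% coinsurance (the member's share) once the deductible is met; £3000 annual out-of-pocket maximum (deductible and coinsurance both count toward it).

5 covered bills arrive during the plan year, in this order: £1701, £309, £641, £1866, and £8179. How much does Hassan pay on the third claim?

£128.20

Claim 1 (£1701): £688 finishes the deductible; £1013 goes to coinsurance; member's 20% is £202.60. Member pays £890.60; OOP now £890.60.
Claim 2 (£309): 20% coinsurance on £309 = £61.80. Member pays £61.80; OOP now £952.40.
Claim 3 (£641): 20% coinsurance on £641 = £128.20. Cost to member: £128.20. OOP to date £1080.60.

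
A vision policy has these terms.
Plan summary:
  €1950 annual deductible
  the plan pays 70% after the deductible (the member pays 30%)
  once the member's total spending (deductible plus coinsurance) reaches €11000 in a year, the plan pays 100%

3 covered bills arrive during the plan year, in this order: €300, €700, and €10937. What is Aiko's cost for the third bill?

€3946.10

Claim 1 — €300: fully absorbed by the deductible. Member owes €300 (running OOP €300).
Claim 2 — €700: fully absorbed by the deductible. Member pays €700; OOP now €1000.
Claim 3 — €10937: deductible takes €950, €9987 remains; member's 30% is €2996.10. Member pays €3946.10; OOP now €4946.10.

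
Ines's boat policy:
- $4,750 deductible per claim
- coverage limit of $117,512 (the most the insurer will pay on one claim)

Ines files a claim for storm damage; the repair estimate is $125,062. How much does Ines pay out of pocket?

$7,550

Subtract the deductible: $125,062 − $4,750 = $120,312.
Since $120,312 > $117,512, the payout is capped at $117,512.
Out of pocket: $125,062 − $117,512 = $7,550.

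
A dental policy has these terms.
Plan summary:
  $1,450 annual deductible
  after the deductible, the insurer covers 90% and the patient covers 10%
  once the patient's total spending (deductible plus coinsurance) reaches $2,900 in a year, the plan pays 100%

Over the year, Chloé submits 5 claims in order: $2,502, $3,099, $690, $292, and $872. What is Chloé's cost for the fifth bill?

Claim 1 ($2,502): deductible takes $1,450, $1,052 remains; 10% of $1,052 = $105.20. Cost to patient: $1,555.20. OOP to date $1,555.20.
Claim 2 ($3,099): deductible already satisfied, so patient's share is 10% × $3,099 = $309.90. Patient owes $309.90 (running OOP $1,865.10).
Claim 3 ($690): deductible already satisfied, so patient's share is 10% × $690 = $69. Patient owes $69 (running OOP $1,934.10).
Claim 4 ($292): deductible already satisfied, so patient's share is 10% × $292 = $29.20. Patient pays $29.20; OOP now $1,963.30.
Claim 5 ($872): deductible already satisfied, so patient's share is 10% × $872 = $87.20. Cost to patient: $87.20. OOP to date $2,050.50.

$87.20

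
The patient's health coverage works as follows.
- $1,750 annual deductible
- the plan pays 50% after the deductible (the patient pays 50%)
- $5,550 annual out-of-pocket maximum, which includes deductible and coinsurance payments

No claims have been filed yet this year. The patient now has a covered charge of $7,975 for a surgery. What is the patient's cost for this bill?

$4,862.50

Deductible not yet touched, so the first $1,750 of the bill goes to the deductible.
That leaves $7,975 − $1,750 = $6,225 for coinsurance.
Coinsurance: $6,225 × 50% = $3,112.50.
That puts the patient's cost at $1,750 + $3,112.50 = $4,862.50 before any cap.
Year-to-date out-of-pocket becomes $0 + $4,862.50 = $4,862.50, still under the $5,550 maximum, so no cap applies.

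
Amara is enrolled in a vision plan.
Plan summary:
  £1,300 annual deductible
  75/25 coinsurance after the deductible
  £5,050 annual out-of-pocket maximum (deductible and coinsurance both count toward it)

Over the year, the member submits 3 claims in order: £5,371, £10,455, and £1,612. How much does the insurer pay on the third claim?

#1 (£5,371): £1,300 finishes the deductible; £4,071 goes to coinsurance; coinsurance £4,071 × 25% = £1,017.75. Cost to member: £2,317.75. OOP to date £2,317.75. Plan pays £5,371 − £2,317.75 = £3,053.25.
#2 (£10,455): deductible met; 25% of £10,455 = £2,613.75. Cost to member: £2,613.75. OOP to date £4,931.50. Insurer: £10,455 − £2,613.75 = £7,841.25.
#3 (£1,612): 25% coinsurance on £1,612 = £403. That would push OOP to £5,334.50, over the £5,050 cap, so member pays £5,050 − £4,931.50 = £118.50. Insurer: £1,612 − £118.50 = £1,493.50.

£1,493.50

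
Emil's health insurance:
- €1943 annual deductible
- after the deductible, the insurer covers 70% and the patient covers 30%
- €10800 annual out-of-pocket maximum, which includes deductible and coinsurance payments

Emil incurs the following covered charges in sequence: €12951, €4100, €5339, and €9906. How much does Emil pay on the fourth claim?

Bill 1, €12951: €1943 to deductible, leaving €11008; coinsurance €11008 × 30% = €3302.40. Cost to patient: €5245.40. OOP to date €5245.40.
Bill 2, €4100: 30% coinsurance on €4100 = €1230. Patient pays €1230; OOP now €6475.40.
Bill 3, €5339: 30% coinsurance on €5339 = €1601.70. Cost to patient: €1601.70. OOP to date €8077.10.
Bill 4, €9906: deductible met; 30% of €9906 = €2971.80. OOP would hit €11048.90 > €10800, so the cap limits the patient to €10800 − €8077.10 = €2722.90.

€2722.90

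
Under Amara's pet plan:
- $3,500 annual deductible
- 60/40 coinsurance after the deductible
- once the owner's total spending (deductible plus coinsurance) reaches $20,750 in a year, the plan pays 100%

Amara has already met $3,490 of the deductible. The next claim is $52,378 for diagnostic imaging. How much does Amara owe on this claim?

$17,260

Remaining deductible: $3,500 − $3,490 = $10.
After the $10 deductible portion, $52,378 − $10 = $52,368 is subject to coinsurance.
Owner's 40% share of $52,368 is $20,947.20.
That puts the owner's cost at $10 + $20,947.20 = $20,957.20 before any cap.
Adding $20,957.20 to the $3,490 already spent would give $24,447.20, which exceeds the $20,750 cap; the owner pays just $20,750 − $3,490 = $17,260.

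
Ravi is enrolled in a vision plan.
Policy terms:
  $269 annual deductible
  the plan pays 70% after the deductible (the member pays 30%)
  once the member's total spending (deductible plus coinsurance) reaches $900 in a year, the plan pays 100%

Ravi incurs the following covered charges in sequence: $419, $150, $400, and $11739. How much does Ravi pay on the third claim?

Claim 1 ($419): deductible takes $269, $150 remains; coinsurance $150 × 30% = $45. Cost to member: $314. OOP to date $314.
Claim 2 ($150): deductible already satisfied, so member's share is 30% × $150 = $45. Member pays $45; OOP now $359.
Claim 3 ($400): deductible already satisfied, so member's share is 30% × $400 = $120. Member pays $120; OOP now $479.

$120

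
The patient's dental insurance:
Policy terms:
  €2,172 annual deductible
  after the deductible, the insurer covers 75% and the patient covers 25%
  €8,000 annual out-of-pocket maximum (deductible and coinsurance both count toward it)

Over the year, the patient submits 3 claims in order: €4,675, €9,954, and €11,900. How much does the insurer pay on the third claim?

€9,186.25

Claim 1 (€4,675): deductible takes €2,172, €2,503 remains; 25% of €2,503 = €625.75. Patient pays €2,797.75; OOP now €2,797.75. Insurer: €4,675 − €2,797.75 = €1,877.25.
Claim 2 (€9,954): deductible already satisfied, so patient's share is 25% × €9,954 = €2,488.50. Cost to patient: €2,488.50. OOP to date €5,286.25. Plan pays €9,954 − €2,488.50 = €7,465.50.
Claim 3 (€11,900): deductible already satisfied, so patient's share is 25% × €11,900 = €2,975. OOP would hit €8,261.25 > €8,000, so the cap limits the patient to €8,000 − €5,286.25 = €2,713.75. Plan pays €11,900 − €2,713.75 = €9,186.25.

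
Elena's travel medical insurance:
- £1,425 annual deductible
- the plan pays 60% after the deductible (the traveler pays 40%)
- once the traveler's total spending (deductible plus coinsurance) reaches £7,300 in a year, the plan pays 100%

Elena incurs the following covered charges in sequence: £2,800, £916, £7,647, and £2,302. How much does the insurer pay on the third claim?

£4,588.20

Bill 1, £2,800: £1,425 to deductible, leaving £1,375; coinsurance £1,375 × 40% = £550. Traveler owes £1,975 (running OOP £1,975). Insurer: £2,800 − £1,975 = £825.
Bill 2, £916: 40% coinsurance on £916 = £366.40. Traveler owes £366.40 (running OOP £2,341.40). Insurer: £916 − £366.40 = £549.60.
Bill 3, £7,647: 40% coinsurance on £7,647 = £3,058.80. Traveler pays £3,058.80; OOP now £5,400.20. Insurer: £7,647 − £3,058.80 = £4,588.20.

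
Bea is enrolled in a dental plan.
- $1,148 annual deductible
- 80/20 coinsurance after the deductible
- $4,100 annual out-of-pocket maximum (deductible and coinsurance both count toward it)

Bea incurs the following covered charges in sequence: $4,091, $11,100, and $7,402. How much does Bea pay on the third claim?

$143.40

Claim 1 — $4,091: $1,148 to deductible, leaving $2,943; patient's 20% is $588.60. Patient pays $1,736.60; OOP now $1,736.60.
Claim 2 — $11,100: 20% coinsurance on $11,100 = $2,220. Patient owes $2,220 (running OOP $3,956.60).
Claim 3 — $7,402: deductible already satisfied, so patient's share is 20% × $7,402 = $1,480.40. OOP would hit $5,437 > $4,100, so the cap limits the patient to $4,100 − $3,956.60 = $143.40.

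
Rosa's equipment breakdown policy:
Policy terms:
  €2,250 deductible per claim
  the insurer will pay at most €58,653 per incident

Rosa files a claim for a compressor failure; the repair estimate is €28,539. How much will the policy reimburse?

€26,289

After the deductible, €28,539 − €2,250 = €26,289 remains.
That's under the €58,653 cap, so the insurer reimburses the full €26,289.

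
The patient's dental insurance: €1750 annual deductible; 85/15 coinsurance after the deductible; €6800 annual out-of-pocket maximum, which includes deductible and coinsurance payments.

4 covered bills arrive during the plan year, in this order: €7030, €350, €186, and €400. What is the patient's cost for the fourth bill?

€60

Bill 1, €7030: €1750 to deductible, leaving €5280; patient's 15% is €792. Patient pays €2542; OOP now €2542.
Bill 2, €350: 15% coinsurance on €350 = €52.50. Patient owes €52.50 (running OOP €2594.50).
Bill 3, €186: deductible already satisfied, so patient's share is 15% × €186 = €27.90. Cost to patient: €27.90. OOP to date €2622.40.
Bill 4, €400: 15% coinsurance on €400 = €60. Patient pays €60; OOP now €2682.40.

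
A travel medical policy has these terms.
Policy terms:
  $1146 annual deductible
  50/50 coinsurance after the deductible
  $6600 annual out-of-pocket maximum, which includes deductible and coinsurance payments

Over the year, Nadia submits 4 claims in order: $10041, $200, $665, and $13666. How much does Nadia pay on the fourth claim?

$574

#1 ($10041): $1146 finishes the deductible; $8895 goes to coinsurance; 50% of $8895 = $4447.50. Traveler pays $5593.50; OOP now $5593.50.
#2 ($200): deductible met; 50% of $200 = $100. Traveler pays $100; OOP now $5693.50.
#3 ($665): 50% coinsurance on $665 = $332.50. Traveler owes $332.50 (running OOP $6026).
#4 ($13666): deductible already satisfied, so traveler's share is 50% × $13666 = $6833. Adding that to $6026 gives $12859, past the $6600 cap; traveler pays only $6600 − $6026 = $574.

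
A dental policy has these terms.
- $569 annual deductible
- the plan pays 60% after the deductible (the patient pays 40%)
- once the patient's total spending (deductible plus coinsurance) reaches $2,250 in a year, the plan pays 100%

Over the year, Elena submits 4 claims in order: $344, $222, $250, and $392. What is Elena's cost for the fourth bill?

$156.80

Bill 1, $344: all of it applies to the deductible. Patient pays $344; OOP now $344.
Bill 2, $222: entire amount goes to the deductible. Patient pays $222; OOP now $566.
Bill 3, $250: deductible takes $3, $247 remains; patient's 40% is $98.80. Cost to patient: $101.80. OOP to date $667.80.
Bill 4, $392: deductible met; 40% of $392 = $156.80. Patient pays $156.80; OOP now $824.60.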